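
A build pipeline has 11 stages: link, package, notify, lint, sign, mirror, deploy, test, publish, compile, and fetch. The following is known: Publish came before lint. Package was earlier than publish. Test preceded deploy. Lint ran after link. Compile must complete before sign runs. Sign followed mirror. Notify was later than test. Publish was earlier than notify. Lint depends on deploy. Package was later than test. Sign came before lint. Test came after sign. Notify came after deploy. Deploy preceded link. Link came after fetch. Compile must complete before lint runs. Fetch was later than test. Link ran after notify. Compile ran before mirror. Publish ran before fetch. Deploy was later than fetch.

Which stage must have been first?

Compile has a chain of constraints placing it before every other stage, so compile must be first.

compile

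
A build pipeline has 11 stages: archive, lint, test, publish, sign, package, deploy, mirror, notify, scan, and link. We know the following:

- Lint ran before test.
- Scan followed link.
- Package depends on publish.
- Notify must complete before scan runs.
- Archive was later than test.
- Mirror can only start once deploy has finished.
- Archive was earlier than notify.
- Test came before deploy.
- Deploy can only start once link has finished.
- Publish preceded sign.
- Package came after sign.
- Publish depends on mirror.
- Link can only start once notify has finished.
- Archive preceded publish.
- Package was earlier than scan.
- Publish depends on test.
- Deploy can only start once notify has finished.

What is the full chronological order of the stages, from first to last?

The constraints fix every adjacent pair, so only one ordering works:
lint → test → archive → notify → link → deploy → mirror → publish → sign → package → scan.

lint, test, archive, notify, link, deploy, mirror, publish, sign, package, scan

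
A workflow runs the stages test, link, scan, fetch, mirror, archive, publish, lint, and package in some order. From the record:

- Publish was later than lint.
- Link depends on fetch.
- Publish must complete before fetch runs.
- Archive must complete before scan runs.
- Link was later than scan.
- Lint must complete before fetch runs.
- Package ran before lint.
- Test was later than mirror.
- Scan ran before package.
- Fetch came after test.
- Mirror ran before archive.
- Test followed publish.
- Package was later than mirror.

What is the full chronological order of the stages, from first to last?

The constraints fix every adjacent pair, so only one ordering works:
mirror → archive → scan → package → lint → publish → test → fetch → link.

mirror, archive, scan, package, lint, publish, test, fetch, link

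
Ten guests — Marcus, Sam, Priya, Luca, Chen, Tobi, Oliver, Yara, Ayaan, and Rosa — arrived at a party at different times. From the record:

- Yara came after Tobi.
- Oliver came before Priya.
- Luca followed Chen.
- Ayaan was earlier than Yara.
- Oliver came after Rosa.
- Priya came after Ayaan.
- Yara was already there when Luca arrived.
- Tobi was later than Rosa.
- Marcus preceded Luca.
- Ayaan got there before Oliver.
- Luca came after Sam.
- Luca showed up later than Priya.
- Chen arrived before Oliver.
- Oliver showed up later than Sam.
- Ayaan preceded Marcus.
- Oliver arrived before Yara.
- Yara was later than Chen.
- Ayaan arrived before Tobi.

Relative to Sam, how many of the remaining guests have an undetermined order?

Forced after Sam: Luca, Oliver, Priya, and Yara.
That leaves Ayaan, Chen, Marcus, Rosa, and Tobi with no forced order relative to Sam — 5.

5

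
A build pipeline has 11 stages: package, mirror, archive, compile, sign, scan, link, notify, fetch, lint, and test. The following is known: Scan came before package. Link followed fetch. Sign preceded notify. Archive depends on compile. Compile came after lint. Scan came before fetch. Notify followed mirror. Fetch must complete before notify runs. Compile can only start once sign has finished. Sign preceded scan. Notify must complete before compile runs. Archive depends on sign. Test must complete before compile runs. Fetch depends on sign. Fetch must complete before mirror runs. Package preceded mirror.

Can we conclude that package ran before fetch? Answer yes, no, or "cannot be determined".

No chain of stated constraints runs from package to fetch, and none runs from fetch to package either.
So the relative order of package and fetch is not fixed by the given facts.

cannot be determined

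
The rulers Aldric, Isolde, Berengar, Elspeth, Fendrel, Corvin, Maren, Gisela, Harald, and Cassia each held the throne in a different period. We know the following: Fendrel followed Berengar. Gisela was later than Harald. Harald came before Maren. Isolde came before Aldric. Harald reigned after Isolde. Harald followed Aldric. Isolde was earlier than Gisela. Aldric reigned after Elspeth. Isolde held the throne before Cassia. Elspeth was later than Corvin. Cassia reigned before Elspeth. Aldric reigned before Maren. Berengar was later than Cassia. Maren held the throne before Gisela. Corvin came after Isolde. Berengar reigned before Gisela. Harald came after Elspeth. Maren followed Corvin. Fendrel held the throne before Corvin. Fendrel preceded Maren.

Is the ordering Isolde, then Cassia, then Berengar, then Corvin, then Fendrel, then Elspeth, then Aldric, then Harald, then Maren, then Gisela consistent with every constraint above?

no

The constraints require Fendrel before Corvin, but in the proposed sequence Corvin appears ahead of Fendrel. That one violation is enough.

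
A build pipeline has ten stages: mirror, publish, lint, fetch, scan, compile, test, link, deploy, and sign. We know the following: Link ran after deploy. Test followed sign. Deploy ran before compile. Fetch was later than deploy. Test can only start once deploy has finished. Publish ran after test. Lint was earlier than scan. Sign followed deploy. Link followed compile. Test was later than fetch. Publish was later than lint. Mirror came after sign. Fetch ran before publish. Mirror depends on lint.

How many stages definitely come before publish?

Directly stated before publish: fetch, lint, and test.
Deploy reaches publish via deploy → test → publish.
Sign reaches publish via sign → test → publish.
No chain forces link (or any of the others) ahead of publish.
That's deploy, fetch, lint, sign, and test — 5 in all.

5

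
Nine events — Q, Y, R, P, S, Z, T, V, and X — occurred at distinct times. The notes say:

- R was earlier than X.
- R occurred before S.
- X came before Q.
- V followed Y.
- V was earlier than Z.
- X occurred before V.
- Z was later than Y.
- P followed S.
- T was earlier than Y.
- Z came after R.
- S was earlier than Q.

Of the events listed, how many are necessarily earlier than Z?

5

Directly stated before Z: R, V, and Y.
T reaches Z via T → Y → Z.
X reaches Z via X → V → Z.
No chain forces Q (or any of the others) ahead of Z.
That's R, T, V, X, and Y — 5 in all.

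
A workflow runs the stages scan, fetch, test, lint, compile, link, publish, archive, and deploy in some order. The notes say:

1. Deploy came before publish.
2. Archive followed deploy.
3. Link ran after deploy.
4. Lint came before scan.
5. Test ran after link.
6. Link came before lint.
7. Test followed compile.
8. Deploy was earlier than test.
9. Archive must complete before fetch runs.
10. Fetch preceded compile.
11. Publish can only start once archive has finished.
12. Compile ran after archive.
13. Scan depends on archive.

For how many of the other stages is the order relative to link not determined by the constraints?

4

Forced before link: deploy; forced after link: lint, scan, and test.
That leaves archive, compile, fetch, and publish with no forced order relative to link — 4.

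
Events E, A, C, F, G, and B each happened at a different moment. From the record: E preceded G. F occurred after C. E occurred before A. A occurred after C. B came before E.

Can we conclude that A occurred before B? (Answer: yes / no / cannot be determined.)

Tracing the constraints gives B → E → A, so B must come before A.
That means A cannot be before B.

no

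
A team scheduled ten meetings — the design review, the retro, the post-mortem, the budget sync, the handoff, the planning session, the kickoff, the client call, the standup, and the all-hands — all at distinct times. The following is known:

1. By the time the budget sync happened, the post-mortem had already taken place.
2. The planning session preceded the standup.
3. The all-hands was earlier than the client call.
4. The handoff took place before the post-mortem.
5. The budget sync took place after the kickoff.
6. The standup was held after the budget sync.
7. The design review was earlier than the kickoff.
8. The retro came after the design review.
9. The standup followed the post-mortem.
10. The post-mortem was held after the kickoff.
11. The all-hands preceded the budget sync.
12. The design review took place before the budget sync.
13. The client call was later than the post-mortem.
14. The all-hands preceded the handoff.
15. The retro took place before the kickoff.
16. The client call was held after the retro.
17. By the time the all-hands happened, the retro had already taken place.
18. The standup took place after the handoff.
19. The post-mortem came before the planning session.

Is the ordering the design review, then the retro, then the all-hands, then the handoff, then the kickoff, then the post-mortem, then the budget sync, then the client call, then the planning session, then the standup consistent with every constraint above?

Check each stated constraint against the proposed order — e.g. the design review is ahead of the budget sync; the retro is ahead of the client call. Every pair is in the required order; nothing is violated.

yes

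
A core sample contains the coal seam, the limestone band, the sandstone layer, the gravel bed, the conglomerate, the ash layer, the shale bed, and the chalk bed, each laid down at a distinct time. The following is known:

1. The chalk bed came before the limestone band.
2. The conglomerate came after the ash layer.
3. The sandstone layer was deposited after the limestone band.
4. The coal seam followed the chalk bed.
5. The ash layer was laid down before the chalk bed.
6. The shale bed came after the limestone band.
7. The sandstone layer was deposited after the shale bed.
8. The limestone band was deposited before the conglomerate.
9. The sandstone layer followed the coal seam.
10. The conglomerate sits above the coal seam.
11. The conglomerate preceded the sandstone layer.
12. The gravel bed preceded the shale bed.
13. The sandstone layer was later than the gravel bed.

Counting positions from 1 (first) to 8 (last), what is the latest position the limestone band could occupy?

The limestone band must come before the conglomerate, the sandstone layer, and the shale bed — 3 layers forced after it.
Everything else can be placed before the limestone band in some valid order, so the limestone band can sit as late as position 8 − 3 = 5.

5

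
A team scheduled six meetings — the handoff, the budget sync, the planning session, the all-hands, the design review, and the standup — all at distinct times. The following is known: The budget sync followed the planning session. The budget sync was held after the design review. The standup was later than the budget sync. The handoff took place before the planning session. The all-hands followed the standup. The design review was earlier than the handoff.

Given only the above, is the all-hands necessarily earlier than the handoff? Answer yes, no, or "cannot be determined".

Tracing the constraints gives the handoff → the planning session → the budget sync → the standup → the all-hands, so the handoff must come before the all-hands.
That means the all-hands cannot be before the handoff.

no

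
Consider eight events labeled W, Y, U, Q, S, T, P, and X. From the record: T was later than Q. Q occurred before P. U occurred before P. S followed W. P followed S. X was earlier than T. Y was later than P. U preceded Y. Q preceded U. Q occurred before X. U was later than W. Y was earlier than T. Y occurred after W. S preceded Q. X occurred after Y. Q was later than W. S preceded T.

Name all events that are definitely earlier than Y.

Directly stated before Y: P, U, and W.
Q reaches Y via Q → P → Y.
S reaches Y via S → P → Y.
No chain forces X (or any of the others) ahead of Y.

P, Q, S, U, W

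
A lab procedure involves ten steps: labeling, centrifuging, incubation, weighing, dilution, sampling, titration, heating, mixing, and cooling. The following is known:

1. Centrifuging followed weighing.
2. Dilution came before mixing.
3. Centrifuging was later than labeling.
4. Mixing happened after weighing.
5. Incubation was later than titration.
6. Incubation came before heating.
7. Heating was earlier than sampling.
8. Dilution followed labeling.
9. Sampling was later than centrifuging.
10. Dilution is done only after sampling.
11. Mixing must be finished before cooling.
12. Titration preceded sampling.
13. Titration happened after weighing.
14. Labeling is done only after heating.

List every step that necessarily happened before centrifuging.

heating, incubation, labeling, titration, weighing

Directly stated before centrifuging: labeling and weighing.
Heating reaches centrifuging via heating → labeling → centrifuging.
Incubation reaches centrifuging via incubation → heating → labeling → centrifuging.
Titration reaches centrifuging via titration → incubation → heating → labeling → centrifuging.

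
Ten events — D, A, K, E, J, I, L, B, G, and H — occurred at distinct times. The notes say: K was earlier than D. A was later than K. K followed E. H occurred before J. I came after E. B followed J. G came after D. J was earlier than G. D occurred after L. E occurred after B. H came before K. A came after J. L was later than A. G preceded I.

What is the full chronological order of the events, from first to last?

H, J, B, E, K, A, L, D, G, I

The constraints fix every adjacent pair, so only one ordering works:
H → J → B → E → K → A → L → D → G → I.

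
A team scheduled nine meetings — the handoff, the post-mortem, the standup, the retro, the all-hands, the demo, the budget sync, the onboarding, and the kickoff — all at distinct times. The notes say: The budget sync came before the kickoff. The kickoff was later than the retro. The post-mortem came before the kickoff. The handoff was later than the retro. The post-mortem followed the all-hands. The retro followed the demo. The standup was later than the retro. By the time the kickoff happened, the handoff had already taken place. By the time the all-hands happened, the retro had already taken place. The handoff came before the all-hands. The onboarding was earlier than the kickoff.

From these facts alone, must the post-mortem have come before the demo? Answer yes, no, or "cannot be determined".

Tracing the constraints gives the demo → the retro → the all-hands → the post-mortem, so the demo must come before the post-mortem.
That means the post-mortem cannot be before the demo.

no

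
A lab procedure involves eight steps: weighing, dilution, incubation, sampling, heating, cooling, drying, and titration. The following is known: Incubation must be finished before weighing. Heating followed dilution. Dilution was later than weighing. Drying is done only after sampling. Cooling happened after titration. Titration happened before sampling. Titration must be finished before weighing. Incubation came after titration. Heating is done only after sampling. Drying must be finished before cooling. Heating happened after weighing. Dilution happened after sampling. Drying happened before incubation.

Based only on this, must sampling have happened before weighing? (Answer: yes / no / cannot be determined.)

Chain the constraints: sampling → drying → incubation → weighing. Each link is directly stated, so sampling comes before weighing.

yes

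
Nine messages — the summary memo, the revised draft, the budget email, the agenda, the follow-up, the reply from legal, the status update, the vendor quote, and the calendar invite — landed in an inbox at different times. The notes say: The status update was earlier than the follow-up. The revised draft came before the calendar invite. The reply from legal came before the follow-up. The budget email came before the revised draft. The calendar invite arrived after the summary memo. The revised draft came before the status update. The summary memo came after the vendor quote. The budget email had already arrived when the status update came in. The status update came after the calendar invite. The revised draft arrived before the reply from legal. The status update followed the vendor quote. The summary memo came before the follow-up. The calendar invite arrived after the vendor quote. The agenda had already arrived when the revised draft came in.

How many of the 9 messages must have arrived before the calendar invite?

Directly stated before the calendar invite: the revised draft, the summary memo, and the vendor quote.
The agenda reaches the calendar invite via the agenda → the revised draft → the calendar invite.
The budget email reaches the calendar invite via the budget email → the revised draft → the calendar invite.
That's the agenda, the budget email, the revised draft, the summary memo, and the vendor quote — 5 in all.

5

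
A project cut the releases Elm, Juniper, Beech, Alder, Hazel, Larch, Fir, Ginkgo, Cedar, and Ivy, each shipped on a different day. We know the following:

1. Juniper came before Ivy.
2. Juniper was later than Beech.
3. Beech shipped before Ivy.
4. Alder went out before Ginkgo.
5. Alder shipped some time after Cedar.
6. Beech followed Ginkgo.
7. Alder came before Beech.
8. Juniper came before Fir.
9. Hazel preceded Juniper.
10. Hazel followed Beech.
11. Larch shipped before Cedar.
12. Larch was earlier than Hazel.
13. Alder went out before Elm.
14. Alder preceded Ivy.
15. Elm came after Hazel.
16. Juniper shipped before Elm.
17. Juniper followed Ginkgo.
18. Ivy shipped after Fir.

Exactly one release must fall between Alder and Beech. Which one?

Tracing the constraints gives Alder → Ginkgo → Beech, so Ginkgo sits after Alder and before Beech.
No other release is forced both after Alder and before Beech.

Ginkgo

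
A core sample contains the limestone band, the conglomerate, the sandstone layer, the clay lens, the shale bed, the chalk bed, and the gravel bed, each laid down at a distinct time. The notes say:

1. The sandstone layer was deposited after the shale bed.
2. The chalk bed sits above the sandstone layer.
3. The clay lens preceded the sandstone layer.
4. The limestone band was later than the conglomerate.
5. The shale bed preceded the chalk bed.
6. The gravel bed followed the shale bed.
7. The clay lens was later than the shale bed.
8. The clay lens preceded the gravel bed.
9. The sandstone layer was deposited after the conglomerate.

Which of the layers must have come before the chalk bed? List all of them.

Directly stated before the chalk bed: the sandstone layer and the shale bed.
The clay lens reaches the chalk bed via the clay lens → the sandstone layer → the chalk bed.
The conglomerate reaches the chalk bed via the conglomerate → the sandstone layer → the chalk bed.

the clay lens, the conglomerate, the sandstone layer, the shale bed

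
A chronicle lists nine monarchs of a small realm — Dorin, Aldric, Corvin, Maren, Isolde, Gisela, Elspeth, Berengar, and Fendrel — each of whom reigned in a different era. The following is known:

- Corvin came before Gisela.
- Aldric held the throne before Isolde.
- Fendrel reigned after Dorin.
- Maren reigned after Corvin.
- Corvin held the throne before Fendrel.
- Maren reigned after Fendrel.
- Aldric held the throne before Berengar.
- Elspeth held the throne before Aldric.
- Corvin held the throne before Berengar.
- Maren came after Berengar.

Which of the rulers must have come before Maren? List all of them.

Directly stated before Maren: Berengar, Corvin, and Fendrel.
Aldric reaches Maren via Aldric → Berengar → Maren.
Dorin reaches Maren via Dorin → Fendrel → Maren.
Elspeth reaches Maren via Elspeth → Aldric → Berengar → Maren.
No chain forces Gisela (or any of the others) ahead of Maren.

Aldric, Berengar, Corvin, Dorin, Elspeth, Fendrel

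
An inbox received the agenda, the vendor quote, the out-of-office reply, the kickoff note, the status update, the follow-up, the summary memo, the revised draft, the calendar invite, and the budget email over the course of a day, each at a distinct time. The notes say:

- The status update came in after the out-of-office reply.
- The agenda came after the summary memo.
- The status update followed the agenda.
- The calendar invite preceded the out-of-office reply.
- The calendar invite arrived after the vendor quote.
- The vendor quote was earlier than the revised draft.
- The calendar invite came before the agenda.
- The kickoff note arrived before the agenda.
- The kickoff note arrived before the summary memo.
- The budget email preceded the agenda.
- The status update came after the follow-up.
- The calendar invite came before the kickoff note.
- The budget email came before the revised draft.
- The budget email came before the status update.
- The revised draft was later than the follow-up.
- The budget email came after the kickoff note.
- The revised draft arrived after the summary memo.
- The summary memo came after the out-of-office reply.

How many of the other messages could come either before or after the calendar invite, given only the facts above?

Forced before the calendar invite: the vendor quote; forced after the calendar invite: the agenda, the budget email, the kickoff note, the out-of-office reply, the revised draft, the status update, and the summary memo.
That leaves the follow-up with no forced order relative to the calendar invite — 1.

1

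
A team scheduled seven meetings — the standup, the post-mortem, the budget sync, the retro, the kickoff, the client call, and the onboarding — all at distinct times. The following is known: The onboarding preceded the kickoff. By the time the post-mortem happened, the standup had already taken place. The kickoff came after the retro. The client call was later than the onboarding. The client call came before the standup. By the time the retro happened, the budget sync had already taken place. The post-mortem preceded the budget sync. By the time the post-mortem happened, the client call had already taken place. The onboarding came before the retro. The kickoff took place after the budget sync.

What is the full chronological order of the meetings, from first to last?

The constraints fix every adjacent pair, so only one ordering works:
the onboarding → the client call → the standup → the post-mortem → the budget sync → the retro → the kickoff.

the onboarding, the client call, the standup, the post-mortem, the budget sync, the retro, the kickoff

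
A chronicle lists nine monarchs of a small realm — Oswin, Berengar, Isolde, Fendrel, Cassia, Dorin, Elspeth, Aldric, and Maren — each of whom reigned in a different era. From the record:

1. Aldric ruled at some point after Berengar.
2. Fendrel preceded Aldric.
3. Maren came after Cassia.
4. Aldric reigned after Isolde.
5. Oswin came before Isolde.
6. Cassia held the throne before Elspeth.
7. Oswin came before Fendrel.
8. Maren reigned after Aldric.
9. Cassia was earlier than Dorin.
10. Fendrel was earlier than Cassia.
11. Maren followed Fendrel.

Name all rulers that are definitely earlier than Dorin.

Cassia, Fendrel, Oswin

Directly stated before Dorin: Cassia.
Fendrel reaches Dorin via Fendrel → Cassia → Dorin.
Oswin reaches Dorin via Oswin → Fendrel → Cassia → Dorin.
No chain forces Berengar (or any of the others) ahead of Dorin.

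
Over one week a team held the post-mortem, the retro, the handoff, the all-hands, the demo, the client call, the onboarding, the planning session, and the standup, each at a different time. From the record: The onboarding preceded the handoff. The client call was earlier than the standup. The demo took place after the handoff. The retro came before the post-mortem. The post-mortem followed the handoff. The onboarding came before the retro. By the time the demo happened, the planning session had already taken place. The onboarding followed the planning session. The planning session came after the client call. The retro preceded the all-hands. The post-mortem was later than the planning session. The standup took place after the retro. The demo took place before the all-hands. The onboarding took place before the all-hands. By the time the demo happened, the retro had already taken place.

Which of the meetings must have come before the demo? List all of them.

Directly stated before the demo: the handoff, the planning session, and the retro.
The client call reaches the demo via the client call → the planning session → the demo.
The onboarding reaches the demo via the onboarding → the retro → the demo.
No chain forces the standup (or any of the others) ahead of the demo.

the client call, the handoff, the onboarding, the planning session, the retro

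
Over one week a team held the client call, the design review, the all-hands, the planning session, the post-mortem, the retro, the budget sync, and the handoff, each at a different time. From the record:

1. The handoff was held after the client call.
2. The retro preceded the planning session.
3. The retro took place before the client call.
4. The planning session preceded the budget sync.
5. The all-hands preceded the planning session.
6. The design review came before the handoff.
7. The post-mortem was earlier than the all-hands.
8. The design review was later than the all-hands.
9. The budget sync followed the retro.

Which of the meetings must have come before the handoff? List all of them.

Directly stated before the handoff: the client call and the design review.
The all-hands reaches the handoff via the all-hands → the design review → the handoff.
The post-mortem reaches the handoff via the post-mortem → the all-hands → the design review → the handoff.
The retro reaches the handoff via the retro → the client call → the handoff.
No chain forces the planning session (or any of the others) ahead of the handoff.

the all-hands, the client call, the design review, the post-mortem, the retro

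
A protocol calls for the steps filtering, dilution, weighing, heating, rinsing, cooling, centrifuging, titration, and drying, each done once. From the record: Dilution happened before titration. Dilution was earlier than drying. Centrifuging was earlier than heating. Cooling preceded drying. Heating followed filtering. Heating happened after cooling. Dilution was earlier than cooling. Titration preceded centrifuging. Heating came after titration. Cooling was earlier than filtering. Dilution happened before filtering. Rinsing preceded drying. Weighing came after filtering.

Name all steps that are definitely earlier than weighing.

cooling, dilution, filtering

Directly stated before weighing: filtering.
Cooling reaches weighing via cooling → filtering → weighing.
Dilution reaches weighing via dilution → filtering → weighing.
No chain forces drying (or any of the others) ahead of weighing.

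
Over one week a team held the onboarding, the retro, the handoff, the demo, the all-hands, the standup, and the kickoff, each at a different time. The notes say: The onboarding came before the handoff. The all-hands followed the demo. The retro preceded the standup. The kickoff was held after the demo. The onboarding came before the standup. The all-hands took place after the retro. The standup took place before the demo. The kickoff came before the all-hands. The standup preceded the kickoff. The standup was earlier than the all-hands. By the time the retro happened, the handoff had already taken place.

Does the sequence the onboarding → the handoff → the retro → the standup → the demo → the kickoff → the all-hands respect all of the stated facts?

Check each stated constraint against the proposed order — e.g. the onboarding is ahead of the standup; the retro is ahead of the all-hands. Every pair is in the required order; nothing is violated.

yes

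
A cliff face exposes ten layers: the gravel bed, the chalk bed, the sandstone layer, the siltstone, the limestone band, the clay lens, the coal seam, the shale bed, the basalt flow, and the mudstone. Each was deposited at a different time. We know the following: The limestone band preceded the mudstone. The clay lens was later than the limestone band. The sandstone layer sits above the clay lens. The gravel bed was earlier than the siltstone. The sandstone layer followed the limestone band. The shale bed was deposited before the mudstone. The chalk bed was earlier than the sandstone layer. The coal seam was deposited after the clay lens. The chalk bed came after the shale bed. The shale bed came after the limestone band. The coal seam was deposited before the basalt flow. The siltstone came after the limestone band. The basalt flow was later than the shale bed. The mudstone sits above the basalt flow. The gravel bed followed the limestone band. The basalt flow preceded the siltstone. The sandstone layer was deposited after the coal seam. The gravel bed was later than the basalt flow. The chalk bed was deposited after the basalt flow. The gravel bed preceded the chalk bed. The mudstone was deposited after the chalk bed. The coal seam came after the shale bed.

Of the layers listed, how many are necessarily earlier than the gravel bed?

5

Directly stated before the gravel bed: the basalt flow and the limestone band.
The clay lens reaches the gravel bed via the clay lens → the coal seam → the basalt flow → the gravel bed.
The coal seam reaches the gravel bed via the coal seam → the basalt flow → the gravel bed.
The shale bed reaches the gravel bed via the shale bed → the basalt flow → the gravel bed.
That's the basalt flow, the clay lens, the coal seam, the limestone band, and the shale bed — 5 in all.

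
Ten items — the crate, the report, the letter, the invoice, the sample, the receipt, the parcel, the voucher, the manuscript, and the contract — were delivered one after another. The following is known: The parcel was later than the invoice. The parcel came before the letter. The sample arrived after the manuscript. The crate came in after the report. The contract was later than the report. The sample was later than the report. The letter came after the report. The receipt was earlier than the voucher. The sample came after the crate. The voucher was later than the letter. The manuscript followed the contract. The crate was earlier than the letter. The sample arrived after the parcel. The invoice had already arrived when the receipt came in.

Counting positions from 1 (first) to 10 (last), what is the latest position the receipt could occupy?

9

The receipt must come before the voucher — 1 item forced after it.
Everything else can be placed before the receipt in some valid order, so the receipt can sit as late as position 10 − 1 = 9.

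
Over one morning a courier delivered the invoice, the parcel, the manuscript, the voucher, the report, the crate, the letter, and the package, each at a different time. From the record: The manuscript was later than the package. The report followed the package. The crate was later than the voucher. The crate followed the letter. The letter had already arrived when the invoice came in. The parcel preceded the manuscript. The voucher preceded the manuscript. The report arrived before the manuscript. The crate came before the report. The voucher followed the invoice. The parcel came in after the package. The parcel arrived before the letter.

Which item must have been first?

The package has a chain of constraints placing it before every other item, so the package must be first.

the package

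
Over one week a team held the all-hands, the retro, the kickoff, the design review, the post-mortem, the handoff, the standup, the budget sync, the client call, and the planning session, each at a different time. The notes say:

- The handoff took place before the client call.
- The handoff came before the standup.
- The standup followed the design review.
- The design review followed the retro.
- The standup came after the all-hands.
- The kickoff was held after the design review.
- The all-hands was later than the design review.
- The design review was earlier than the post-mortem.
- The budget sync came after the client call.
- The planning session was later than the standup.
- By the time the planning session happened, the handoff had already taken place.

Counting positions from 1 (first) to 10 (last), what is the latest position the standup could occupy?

The standup must come before the planning session — 1 meeting forced after it.
Everything else can be placed before the standup in some valid order, so the standup can sit as late as position 10 − 1 = 9.

9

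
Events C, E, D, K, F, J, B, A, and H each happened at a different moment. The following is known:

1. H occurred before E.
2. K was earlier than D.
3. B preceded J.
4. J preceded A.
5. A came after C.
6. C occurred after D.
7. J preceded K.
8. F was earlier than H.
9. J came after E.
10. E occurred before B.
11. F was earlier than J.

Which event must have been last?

Every other event has a chain of constraints placing it before A, so A is last.

A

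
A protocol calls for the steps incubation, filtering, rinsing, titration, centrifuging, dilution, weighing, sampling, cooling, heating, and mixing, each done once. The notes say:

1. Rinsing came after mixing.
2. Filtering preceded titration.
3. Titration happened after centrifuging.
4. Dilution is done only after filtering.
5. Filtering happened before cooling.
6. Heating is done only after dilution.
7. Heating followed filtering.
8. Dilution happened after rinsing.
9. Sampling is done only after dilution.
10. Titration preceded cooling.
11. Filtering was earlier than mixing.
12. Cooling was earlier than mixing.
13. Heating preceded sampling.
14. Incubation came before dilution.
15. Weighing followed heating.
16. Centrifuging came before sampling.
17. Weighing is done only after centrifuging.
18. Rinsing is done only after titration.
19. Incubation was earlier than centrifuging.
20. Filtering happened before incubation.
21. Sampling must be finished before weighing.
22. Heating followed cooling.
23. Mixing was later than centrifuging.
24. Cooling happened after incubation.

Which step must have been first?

filtering

Filtering has a chain of constraints placing it before every other step, so filtering must be first.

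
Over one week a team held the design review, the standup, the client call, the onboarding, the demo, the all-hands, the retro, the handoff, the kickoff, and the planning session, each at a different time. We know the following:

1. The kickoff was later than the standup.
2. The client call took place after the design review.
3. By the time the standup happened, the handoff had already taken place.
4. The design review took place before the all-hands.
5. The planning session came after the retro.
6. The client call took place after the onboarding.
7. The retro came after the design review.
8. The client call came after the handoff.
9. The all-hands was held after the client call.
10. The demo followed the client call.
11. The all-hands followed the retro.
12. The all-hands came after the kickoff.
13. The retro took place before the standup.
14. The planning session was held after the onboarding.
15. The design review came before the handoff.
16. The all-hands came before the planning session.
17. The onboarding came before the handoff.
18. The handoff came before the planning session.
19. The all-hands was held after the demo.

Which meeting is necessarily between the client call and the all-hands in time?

the demo

Tracing the constraints gives the client call → the demo → the all-hands, so the demo sits after the client call and before the all-hands.
No other meeting is forced both after the client call and before the all-hands.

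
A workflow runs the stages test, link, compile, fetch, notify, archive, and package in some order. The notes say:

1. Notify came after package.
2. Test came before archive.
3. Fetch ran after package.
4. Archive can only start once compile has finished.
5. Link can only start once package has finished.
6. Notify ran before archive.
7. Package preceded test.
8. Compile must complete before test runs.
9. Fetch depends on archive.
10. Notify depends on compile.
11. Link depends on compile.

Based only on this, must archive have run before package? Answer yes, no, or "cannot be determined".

no

Tracing the constraints gives package → notify → archive, so package must come before archive.
That means archive cannot be before package.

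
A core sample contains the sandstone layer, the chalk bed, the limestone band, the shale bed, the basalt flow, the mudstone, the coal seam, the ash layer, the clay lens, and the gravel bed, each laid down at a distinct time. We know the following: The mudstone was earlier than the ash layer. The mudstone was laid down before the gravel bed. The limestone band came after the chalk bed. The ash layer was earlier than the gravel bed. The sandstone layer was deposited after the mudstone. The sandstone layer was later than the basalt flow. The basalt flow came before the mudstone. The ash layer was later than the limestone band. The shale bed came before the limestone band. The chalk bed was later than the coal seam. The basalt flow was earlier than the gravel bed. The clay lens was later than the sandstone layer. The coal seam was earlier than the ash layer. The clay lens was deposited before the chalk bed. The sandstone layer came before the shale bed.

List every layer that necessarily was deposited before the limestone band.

the basalt flow, the chalk bed, the clay lens, the coal seam, the mudstone, the sandstone layer, the shale bed

Directly stated before the limestone band: the chalk bed and the shale bed.
The basalt flow reaches the limestone band via the basalt flow → the sandstone layer → the shale bed → the limestone band.
The clay lens reaches the limestone band via the clay lens → the chalk bed → the limestone band.
The coal seam reaches the limestone band via the coal seam → the chalk bed → the limestone band.
Likewise the mudstone and the sandstone layer each reach the limestone band by chaining the stated constraints.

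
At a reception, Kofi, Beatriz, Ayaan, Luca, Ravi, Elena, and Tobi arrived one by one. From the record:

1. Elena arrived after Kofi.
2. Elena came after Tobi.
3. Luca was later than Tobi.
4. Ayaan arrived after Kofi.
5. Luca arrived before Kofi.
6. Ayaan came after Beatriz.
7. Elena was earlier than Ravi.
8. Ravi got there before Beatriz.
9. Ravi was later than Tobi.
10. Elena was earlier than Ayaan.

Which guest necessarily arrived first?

Tobi

Tobi has a chain of constraints placing them before every other guest, so Tobi must be first.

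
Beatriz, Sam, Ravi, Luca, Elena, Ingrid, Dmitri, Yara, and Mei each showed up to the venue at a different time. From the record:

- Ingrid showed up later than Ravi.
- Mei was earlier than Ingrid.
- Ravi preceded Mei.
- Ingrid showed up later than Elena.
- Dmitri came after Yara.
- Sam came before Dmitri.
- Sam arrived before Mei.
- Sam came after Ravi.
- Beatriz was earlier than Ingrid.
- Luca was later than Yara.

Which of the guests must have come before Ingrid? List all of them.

Directly stated before Ingrid: Beatriz, Elena, Mei, and Ravi.
Sam reaches Ingrid via Sam → Mei → Ingrid.

Beatriz, Elena, Mei, Ravi, Sam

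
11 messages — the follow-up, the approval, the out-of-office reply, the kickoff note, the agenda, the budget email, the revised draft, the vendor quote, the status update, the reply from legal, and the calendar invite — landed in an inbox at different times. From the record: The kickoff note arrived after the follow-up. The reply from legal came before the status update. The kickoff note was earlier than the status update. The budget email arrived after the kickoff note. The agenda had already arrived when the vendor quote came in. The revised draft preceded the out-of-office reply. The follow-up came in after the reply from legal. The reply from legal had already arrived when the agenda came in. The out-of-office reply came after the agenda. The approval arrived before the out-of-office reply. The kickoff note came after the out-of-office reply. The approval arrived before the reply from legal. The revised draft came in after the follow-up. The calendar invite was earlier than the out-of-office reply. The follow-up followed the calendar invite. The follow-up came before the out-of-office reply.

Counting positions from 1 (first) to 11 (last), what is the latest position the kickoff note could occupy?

The kickoff note must come before the budget email and the status update — 2 messages forced after it.
Everything else can be placed before the kickoff note in some valid order, so the kickoff note can sit as late as position 11 − 2 = 9.

9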